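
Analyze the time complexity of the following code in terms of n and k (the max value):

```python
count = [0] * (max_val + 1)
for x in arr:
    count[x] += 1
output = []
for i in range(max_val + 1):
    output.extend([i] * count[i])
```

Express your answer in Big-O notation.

This is Counting sort (k = max value). Time complexity: O(n + k).

Answer: O(n + k)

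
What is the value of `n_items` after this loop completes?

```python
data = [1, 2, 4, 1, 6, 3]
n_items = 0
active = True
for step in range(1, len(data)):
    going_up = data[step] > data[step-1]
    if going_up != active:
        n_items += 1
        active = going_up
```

Count direction changes in [1, 2, 4, 1, 6, 3]
`n_items` takes the values: 0 → 1 → 2 → 3

Answer: 3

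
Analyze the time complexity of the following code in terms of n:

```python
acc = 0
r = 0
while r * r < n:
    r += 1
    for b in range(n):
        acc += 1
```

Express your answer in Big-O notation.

Each loop level contributes: √n × n. Multiplying the contributions gives O(n√n).

Answer: O(n√n)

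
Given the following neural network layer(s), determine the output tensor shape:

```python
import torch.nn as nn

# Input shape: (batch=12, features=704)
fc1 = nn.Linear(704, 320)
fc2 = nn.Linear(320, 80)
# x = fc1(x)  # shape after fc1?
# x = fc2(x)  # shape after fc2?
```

Input: (12, 704) -> after fc1: (12, 320) -> Output: (12, 80)

Answer: (12, 80)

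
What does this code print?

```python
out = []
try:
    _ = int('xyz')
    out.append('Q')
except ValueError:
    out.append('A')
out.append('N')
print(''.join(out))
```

Execution trace: 'A' (except ValueError) → 'N' (after the try/except). Output: AN

Answer: AN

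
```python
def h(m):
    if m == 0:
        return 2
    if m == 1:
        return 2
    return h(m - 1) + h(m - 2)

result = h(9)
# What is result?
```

Build up from base cases: h(0)=2, h(1)=2, h(2)=4, h(3)=6, h(4)=10, h(5)=16, h(6)=26, ..., h(9)=110

Answer: 110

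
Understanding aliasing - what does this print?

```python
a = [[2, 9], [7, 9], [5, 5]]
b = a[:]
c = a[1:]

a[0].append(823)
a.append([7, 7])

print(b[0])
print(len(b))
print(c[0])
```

Key concept: slice with nested mutation.
Step by step:
`a = [[2, 9], [7, 9], [5, 5]]` → a = [[2, 9], [7, 9], [5, 5]]
`b = a[:]` → b = [[2, 9], [7, 9], [5, 5]]
`c = a[1:]` → c = [[7, 9], [5, 5]]
`a[0].append(823)` → a = [[2, 9, 823], [7, 9], [5, 5]]; b = [[2, 9, 823], [7, 9], [5, 5]]
`a.append([7, 7])` → a = [[2, 9, 823], [7, 9], [5, 5], [7, 7]]
`print(b[0])` → prints [2, 9, 823]
`print(len(b))` → prints 3
`print(c[0])` → prints [7, 9]

Answer:
[2, 9, 823]
3
[7, 9]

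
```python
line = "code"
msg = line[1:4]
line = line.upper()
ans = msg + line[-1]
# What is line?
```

Trace:
`line = "code"` → line = 'code'
`msg = line[1:4]` → msg = 'ode'
`line = line.upper()` → line = 'CODE'
`ans = msg + line[-1]` → ans = 'odeE'
So line = 'CODE'

Answer: 'CODE'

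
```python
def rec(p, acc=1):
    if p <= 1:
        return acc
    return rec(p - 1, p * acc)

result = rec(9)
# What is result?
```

Accumulator trace (n, acc): (9, 1) -> (8, 9) -> (7, 72) -> (6, 504) -> (5, 3024) -> (4, 15120) -> (3, 60480) -> (2, 181440) -> (1, 362880) -> return 362880

Answer: 362880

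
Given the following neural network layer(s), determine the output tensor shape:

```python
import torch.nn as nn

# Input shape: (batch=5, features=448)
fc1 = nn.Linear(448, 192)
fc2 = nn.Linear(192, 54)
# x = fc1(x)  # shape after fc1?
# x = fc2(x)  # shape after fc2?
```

Input: (5, 448) -> after fc1: (5, 192) -> Output: (5, 54)

Answer: (5, 54)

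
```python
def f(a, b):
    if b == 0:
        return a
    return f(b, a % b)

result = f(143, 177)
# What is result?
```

f(143, 177) -> f(177, 143) -> f(143, 34) -> f(34, 7) -> f(7, 6) -> f(6, 1) -> f(1, 0) -> 1

Answer: 1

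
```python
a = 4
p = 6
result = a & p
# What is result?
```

Trace:
`a = 4` → a = 4
`p = 6` → p = 6
`result = a & p` → result = 4
So result = 4

Answer: 4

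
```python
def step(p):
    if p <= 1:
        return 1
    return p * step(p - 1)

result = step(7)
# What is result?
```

step(7) = 7 * 6 * 5 * 4 * 3 * 2 * 1 = 5040

Answer: 5040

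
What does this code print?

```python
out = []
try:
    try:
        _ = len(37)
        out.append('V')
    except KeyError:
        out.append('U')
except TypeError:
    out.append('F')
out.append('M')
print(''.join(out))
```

Execution trace: 'F' (outer except TypeError) → 'M' (after the try/except). Output: FM

Answer: FM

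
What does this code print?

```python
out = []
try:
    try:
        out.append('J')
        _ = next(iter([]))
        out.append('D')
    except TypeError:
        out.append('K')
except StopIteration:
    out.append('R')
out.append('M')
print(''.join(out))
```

Execution trace: 'J' (try body) → 'R' (outer except StopIteration) → 'M' (after the try/except). Output: JRM

Answer: JRM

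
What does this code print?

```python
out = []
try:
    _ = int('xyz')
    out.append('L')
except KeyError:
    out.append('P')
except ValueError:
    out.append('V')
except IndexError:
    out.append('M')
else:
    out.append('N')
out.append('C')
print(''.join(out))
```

Execution trace: 'V' (except ValueError) → 'C' (after the try/except). Output: VC

Answer: VC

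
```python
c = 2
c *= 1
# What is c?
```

Trace:
`c = 2` → c = 2
`c *= 1` → c = 2
So c = 2

Answer: 2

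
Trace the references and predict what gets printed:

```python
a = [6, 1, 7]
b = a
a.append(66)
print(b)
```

Key concept: basic list aliasing.
Step by step:
`a = [6, 1, 7]` → a = [6, 1, 7]
`b = a` → b = [6, 1, 7] (same object as a)
`a.append(66)` → a = [6, 1, 7, 66] (same object as b); b = [6, 1, 7, 66] (same object as a)
`print(b)` → prints [6, 1, 7, 66]

Answer: [6, 1, 7, 66]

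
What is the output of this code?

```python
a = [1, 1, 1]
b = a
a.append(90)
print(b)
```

Key concept: basic list aliasing.
Step by step:
`a = [1, 1, 1]` → a = [1, 1, 1]
`b = a` → b = [1, 1, 1] (same object as a)
`a.append(90)` → a = [1, 1, 1, 90] (same object as b); b = [1, 1, 1, 90] (same object as a)
`print(b)` → prints [1, 1, 1, 90]

Answer: [1, 1, 1, 90]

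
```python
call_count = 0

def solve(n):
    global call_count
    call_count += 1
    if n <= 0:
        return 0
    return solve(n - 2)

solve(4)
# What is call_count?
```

Linear recursion stepping by 2: 3 calls from n=4 down to ≤0.

Answer: 3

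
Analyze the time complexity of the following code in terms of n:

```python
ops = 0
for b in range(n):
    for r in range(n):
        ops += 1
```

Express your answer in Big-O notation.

Each loop level contributes: n × n. Multiplying the contributions gives O(n^2).

Answer: O(n^2)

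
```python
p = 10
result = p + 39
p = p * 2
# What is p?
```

Trace:
`p = 10` → p = 10
`result = p + 39` → result = 49
`p = p * 2` → p = 20
So p = 20

Answer: 20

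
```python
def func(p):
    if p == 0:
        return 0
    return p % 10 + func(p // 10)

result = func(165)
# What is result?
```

Sum of digits of 165: 5 + 6 + 1 = 12

Answer: 12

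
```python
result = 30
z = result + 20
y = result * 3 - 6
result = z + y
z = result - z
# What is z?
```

Trace:
`result = 30` → result = 30
`z = result + 20` → z = 50
`y = result * 3 - 6` → y = 84
`result = z + y` → result = 134
`z = result - z` → z = 84
So z = 84

Answer: 84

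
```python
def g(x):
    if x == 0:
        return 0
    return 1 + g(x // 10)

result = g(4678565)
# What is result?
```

Count of digits of 4678565: 7

Answer: 7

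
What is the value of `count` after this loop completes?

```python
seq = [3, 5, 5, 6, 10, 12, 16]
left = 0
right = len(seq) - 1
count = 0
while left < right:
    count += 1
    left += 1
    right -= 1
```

Iterations until pointers meet (list length 7)
`count` takes the values: 0 → 1 → 2 → 3

Answer: 3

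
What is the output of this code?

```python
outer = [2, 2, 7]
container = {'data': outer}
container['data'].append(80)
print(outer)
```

Key concept: dict holds reference to list.
Step by step:
`outer = [2, 2, 7]` → outer = [2, 2, 7]
`container = {'data': outer}` → container = {'data': [2, 2, 7]}
`container['data'].append(80)` → outer = [2, 2, 7, 80]; container = {'data': [2, 2, 7, 80]}
`print(outer)` → prints [2, 2, 7, 80]

Answer: [2, 2, 7, 80]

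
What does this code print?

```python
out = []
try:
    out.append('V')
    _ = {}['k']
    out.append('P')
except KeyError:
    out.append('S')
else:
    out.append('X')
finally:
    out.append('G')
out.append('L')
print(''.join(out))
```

Execution trace: 'V' (try body) → 'S' (except KeyError) → 'G' (finally) → 'L' (after the try/except). Output: VSGL

Answer: VSGL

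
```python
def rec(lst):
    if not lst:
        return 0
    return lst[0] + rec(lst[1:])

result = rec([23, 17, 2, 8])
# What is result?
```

23 + 17 + 2 + 8 + 0 = 50

Answer: 50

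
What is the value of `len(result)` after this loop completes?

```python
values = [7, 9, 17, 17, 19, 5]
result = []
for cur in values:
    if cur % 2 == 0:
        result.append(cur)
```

Count even numbers in [7, 9, 17, 17, 19, 5]
`result` takes the values: []
So `len(result)` = 0

Answer: 0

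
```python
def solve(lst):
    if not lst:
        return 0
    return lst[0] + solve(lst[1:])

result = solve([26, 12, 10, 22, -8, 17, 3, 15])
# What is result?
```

26 + 12 + 10 + 22 + (-8) + 17 + 3 + 15 + 0 = 97

Answer: 97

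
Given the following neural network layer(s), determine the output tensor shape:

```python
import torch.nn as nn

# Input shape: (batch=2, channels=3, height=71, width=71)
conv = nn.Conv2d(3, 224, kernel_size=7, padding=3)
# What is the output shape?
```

Input: (2, 3, 71, 71) -> Output: (2, 224, 71, 71)

Answer: (2, 224, 71, 71)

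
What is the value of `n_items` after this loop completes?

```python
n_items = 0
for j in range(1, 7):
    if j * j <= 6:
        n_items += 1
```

Count numbers where j² ≤ 6
`n_items` takes the values: 0 → 1 → 2

Answer: 2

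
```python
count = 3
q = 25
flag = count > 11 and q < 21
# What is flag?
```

Trace:
`count = 3` → count = 3
`q = 25` → q = 25
`flag = count > 11 and q < 21` → flag = False
So flag = False

Answer: False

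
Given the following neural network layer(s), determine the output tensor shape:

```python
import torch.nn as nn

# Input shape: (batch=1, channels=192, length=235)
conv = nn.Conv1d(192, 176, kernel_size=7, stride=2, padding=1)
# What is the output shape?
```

Input: (1, 192, 235) -> Output: (1, 176, 116)

Answer: (1, 176, 116)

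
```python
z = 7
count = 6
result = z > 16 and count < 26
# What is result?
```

Trace:
`z = 7` → z = 7
`count = 6` → count = 6
`result = z > 16 and count < 26` → result = False
So result = False

Answer: False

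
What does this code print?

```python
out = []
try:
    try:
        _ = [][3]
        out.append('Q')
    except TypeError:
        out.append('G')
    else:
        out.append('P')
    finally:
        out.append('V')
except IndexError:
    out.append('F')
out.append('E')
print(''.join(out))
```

Execution trace: 'V' (finally) → 'F' (outer except IndexError) → 'E' (after the try/except). Output: VFE

Answer: VFE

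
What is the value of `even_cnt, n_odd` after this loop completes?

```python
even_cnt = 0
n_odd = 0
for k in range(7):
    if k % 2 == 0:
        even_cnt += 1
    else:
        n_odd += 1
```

Count evens and odds in range(7)
`even_cnt, n_odd` takes the values: (0, 0) → (1, 0) → (1, 1) → (2, 1) → (2, 2) → (3, 2) → (3, 3) → (4, 3)

Answer: 4, 3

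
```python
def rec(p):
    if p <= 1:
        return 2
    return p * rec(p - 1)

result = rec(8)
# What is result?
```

rec(8) = 8 * 7 * 6 * 5 * 4 * 3 * 2 * 2 = 80640

Answer: 80640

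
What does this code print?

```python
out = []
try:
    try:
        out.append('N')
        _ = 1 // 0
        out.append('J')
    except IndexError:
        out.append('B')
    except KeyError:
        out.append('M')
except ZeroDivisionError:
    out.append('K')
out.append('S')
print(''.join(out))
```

Execution trace: 'N' (try body) → 'K' (outer except ZeroDivisionError) → 'S' (after the try/except). Output: NKS

Answer: NKS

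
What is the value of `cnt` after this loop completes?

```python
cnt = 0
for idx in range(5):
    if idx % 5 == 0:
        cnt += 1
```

Count numbers divisible by 5 in range(5)
`cnt` takes the values: 0 → 1

Answer: 1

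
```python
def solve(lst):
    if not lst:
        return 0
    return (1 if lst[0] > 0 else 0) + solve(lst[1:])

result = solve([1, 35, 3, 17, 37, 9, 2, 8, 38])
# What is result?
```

Count of positive elements in [1, 35, 3, 17, 37, 9, 2, 8, 38] = 9

Answer: 9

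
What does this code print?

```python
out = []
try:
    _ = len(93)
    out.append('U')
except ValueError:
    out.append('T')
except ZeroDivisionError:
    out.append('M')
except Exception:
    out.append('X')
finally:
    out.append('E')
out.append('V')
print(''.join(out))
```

Execution trace: 'X' (except Exception) → 'E' (finally) → 'V' (after the try/except). Output: XEV

Answer: XEV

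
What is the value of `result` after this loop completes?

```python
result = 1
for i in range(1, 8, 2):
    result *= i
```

Product of 1, 3, 5, ... up to 7
`result` takes the values: 1 → 3 → 15 → 105

Answer: 105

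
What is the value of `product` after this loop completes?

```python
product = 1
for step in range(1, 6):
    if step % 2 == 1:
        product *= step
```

Product of odd numbers 1 to 5
`product` takes the values: 1 → 3 → 15

Answer: 15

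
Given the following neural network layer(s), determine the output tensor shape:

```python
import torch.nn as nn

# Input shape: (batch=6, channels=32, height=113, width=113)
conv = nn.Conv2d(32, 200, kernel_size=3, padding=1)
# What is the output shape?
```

Input: (6, 32, 113, 113) -> Output: (6, 200, 113, 113)

Answer: (6, 200, 113, 113)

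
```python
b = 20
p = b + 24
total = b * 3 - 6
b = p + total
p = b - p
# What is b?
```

Trace:
`b = 20` → b = 20
`p = b + 24` → p = 44
`total = b * 3 - 6` → total = 54
`b = p + total` → b = 98
`p = b - p` → p = 54
So b = 98

Answer: 98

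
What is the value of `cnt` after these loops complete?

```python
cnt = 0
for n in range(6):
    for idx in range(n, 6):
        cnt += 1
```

Upper triangle: 6 + 5 + ... + 1
`cnt` takes the values: 0 → 1 → 2 → 3 → 4 → 5 → 6 → 7 → 8 → 9 → 10 → 11 → 12 → 13 → 14 → 15 → 16 → 17 → 18 → 19 → 20 → 21

Answer: 21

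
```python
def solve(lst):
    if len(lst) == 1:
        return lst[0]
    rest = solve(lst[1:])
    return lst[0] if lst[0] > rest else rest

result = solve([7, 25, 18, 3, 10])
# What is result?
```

Recursive max over [7, 25, 18, 3, 10] = 25

Answer: 25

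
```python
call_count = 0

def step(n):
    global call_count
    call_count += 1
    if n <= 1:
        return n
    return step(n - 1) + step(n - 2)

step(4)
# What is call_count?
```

Calls(n) = 1 + Calls(n-1) + Calls(n-2); Calls(0)=Calls(1)=1. For n=4 this gives 9.

Answer: 9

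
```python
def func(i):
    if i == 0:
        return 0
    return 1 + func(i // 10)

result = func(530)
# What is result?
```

Count of digits of 530: 3

Answer: 3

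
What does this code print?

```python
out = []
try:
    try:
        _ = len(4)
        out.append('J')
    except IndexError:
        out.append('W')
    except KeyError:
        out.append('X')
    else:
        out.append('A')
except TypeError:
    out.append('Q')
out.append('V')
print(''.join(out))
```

Execution trace: 'Q' (outer except TypeError) → 'V' (after the try/except). Output: QV

Answer: QV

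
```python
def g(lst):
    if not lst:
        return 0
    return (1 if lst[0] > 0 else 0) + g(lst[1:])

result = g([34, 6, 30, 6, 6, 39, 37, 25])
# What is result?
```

Count of positive elements in [34, 6, 30, 6, 6, 39, 37, 25] = 8

Answer: 8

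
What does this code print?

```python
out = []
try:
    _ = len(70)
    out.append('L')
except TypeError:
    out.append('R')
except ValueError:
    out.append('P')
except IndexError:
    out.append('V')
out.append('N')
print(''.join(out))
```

Execution trace: 'R' (except TypeError) → 'N' (after the try/except). Output: RN

Answer: RN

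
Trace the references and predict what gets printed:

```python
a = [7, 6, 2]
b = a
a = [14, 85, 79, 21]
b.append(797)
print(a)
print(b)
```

Key concept: rebinding vs mutation: a is rebound to a new list, b still points at the original.
Step by step:
`a = [7, 6, 2]` → a = [7, 6, 2]
`b = a` → b = [7, 6, 2] (same object as a)
`a = [14, 85, 79, 21]` → a = [14, 85, 79, 21]
`b.append(797)` → b = [7, 6, 2, 797]
`print(a)` → prints [14, 85, 79, 21]
`print(b)` → prints [7, 6, 2, 797]

Answer:
[14, 85, 79, 21]
[7, 6, 2, 797]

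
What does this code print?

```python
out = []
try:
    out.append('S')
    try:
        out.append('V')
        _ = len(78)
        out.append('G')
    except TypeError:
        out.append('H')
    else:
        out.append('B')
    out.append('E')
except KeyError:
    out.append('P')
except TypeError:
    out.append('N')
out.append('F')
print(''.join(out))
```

Execution trace: 'S' (try body) → 'V' (inner try body) → 'H' (inner except TypeError) → 'E' (try body, no exception) → 'F' (after the try/except). Output: SVHEF

Answer: SVHEF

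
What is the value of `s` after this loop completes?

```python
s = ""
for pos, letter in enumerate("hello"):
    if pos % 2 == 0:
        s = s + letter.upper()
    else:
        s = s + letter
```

Uppercase even positions in 'hello'
`s` takes the values: "" → "H" → "He" → "HeL" → "HeLl" → "HeLlO"

Answer: "HeLlO"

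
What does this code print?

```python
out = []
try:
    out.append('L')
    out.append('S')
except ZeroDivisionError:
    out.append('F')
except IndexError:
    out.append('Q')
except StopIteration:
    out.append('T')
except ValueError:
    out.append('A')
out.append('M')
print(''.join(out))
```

Execution trace: 'L' (try body) → 'S' (try body, no exception) → 'M' (after the try/except). Output: LSM

Answer: LSM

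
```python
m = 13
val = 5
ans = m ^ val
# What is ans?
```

Trace:
`m = 13` → m = 13
`val = 5` → val = 5
`ans = m ^ val` → ans = 8
So ans = 8

Answer: 8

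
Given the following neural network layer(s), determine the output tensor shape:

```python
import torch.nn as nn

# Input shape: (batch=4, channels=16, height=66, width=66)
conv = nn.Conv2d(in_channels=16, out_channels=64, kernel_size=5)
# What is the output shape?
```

Input: (4, 16, 66, 66) -> Output: (4, 64, 62, 62)

Answer: (4, 64, 62, 62)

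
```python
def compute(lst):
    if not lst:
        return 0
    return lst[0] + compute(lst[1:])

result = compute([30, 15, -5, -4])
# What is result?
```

30 + 15 + (-5) + (-4) + 0 = 36

Answer: 36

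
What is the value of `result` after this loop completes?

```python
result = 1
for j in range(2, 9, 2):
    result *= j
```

Product of even numbers 2 to 8
`result` takes the values: 1 → 2 → 8 → 48 → 384

Answer: 384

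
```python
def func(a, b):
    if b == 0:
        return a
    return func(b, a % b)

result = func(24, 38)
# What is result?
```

func(24, 38) -> func(38, 24) -> func(24, 14) -> func(14, 10) -> func(10, 4) -> func(4, 2) -> func(2, 0) -> 2

Answer: 2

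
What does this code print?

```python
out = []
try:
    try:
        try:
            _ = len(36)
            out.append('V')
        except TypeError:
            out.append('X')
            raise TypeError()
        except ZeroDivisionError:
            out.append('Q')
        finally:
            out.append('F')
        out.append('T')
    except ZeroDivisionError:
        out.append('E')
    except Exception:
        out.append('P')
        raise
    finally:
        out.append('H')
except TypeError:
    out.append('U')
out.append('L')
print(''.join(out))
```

Execution trace: 'X' (inner except TypeError) → 'F' (inner finally) → 'P' (except Exception) → 'H' (finally) → 'U' (outer except TypeError) → 'L' (after the try/except). Output: XFPHUL

Answer: XFPHUL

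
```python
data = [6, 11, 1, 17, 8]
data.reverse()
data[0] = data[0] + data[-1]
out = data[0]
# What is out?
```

Trace:
`data = [6, 11, 1, 17, 8]` → data = [6, 11, 1, 17, 8]
`data.reverse()` → data = [8, 17, 1, 11, 6]
`data[0] = data[0] + data[-1]` → data = [14, 17, 1, 11, 6]
`out = data[0]` → out = 14
So out = 14

Answer: 14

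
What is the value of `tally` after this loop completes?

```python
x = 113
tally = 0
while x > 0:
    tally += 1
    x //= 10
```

Count digits by repeated division by 10
`tally` takes the values: 0 → 1 → 2 → 3

Answer: 3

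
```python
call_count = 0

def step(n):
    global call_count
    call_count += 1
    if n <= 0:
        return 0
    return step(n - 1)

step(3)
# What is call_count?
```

Linear recursion stepping by 1: 4 calls from n=3 down to ≤0.

Answer: 4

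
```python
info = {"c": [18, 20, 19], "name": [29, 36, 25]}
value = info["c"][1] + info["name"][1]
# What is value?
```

Trace:
`info = {"c": [18, 20, 19], "name": [29, 36, 25]}` → info = {'c': [18, 20, 19], 'name': [29, 36, 25]}
`value = info["c"][1] + info["name"][1]` → value = 56
So value = 56

Answer: 56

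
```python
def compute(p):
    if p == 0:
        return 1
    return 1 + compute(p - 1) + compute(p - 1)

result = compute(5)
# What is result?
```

compute(p) = 1 + 2·compute(p-1), compute(0)=1. Closed form: (1+1)·2^5 - 1 = 63.

Answer: 63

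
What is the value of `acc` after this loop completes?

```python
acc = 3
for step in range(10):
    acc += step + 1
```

Start at 3, add 1 to 10 = 58
`acc` takes the values: 3 → 4 → 6 → 9 → 13 → 18 → 24 → 31 → 39 → 48 → 58

Answer: 58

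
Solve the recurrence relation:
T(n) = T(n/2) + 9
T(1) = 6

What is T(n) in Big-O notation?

Each step divides n by 2 and adds 9. After log_2(n) steps we reach T(1)=6. So T(n) = 9·log_2(n) + 6 = O(log n).

Answer: O(log n)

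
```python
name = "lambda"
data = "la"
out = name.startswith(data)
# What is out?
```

Trace:
`name = "lambda"` → name = 'lambda'
`data = "la"` → data = 'la'
`out = name.startswith(data)` → out = True
So out = True

Answer: True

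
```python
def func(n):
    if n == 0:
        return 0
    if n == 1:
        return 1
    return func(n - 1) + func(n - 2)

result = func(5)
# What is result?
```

Build up from base cases: func(0)=0, func(1)=1, func(2)=1, func(3)=2, func(4)=3, func(5)=5

Answer: 5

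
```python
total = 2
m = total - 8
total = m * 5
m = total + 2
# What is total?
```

Trace:
`total = 2` → total = 2
`m = total - 8` → m = -6
`total = m * 5` → total = -30
`m = total + 2` → m = -28
So total = -30

Answer: -30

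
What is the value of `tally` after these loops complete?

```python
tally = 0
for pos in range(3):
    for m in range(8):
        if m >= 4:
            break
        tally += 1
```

Inner breaks at 4, outer runs 3 times
`tally` takes the values: 0 → 1 → 2 → 3 → 4 → 5 → 6 → 7 → 8 → 9 → 10 → 11 → 12

Answer: 12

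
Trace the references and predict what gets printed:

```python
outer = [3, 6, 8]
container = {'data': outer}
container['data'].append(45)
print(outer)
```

Key concept: dict holds reference to list.
Step by step:
`outer = [3, 6, 8]` → outer = [3, 6, 8]
`container = {'data': outer}` → container = {'data': [3, 6, 8]}
`container['data'].append(45)` → outer = [3, 6, 8, 45]; container = {'data': [3, 6, 8, 45]}
`print(outer)` → prints [3, 6, 8, 45]

Answer: [3, 6, 8, 45]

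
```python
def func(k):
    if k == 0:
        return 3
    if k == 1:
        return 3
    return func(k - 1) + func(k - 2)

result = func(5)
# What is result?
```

Build up from base cases: func(0)=3, func(1)=3, func(2)=6, func(3)=9, func(4)=15, func(5)=24

Answer: 24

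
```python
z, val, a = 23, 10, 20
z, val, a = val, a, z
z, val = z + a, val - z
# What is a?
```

Trace:
`z, val, a = 23, 10, 20` → z = 23; val = 10; a = 20
`z, val, a = val, a, z` → z = 10; val = 20; a = 23
`z, val = z + a, val - z` → z = 33; val = 10
So a = 23

Answer: 23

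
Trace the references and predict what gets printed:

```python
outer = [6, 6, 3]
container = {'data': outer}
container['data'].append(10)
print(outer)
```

Key concept: dict holds reference to list.
Step by step:
`outer = [6, 6, 3]` → outer = [6, 6, 3]
`container = {'data': outer}` → container = {'data': [6, 6, 3]}
`container['data'].append(10)` → outer = [6, 6, 3, 10]; container = {'data': [6, 6, 3, 10]}
`print(outer)` → prints [6, 6, 3, 10]

Answer: [6, 6, 3, 10]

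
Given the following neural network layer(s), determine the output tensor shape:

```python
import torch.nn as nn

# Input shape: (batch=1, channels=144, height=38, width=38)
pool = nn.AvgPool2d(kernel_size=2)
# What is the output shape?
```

Input: (1, 144, 38, 38) -> Output: (1, 144, 19, 19)

Answer: (1, 144, 19, 19)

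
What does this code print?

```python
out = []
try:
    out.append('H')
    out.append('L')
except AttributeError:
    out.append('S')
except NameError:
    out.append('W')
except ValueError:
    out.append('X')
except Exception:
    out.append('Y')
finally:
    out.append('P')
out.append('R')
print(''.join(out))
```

Execution trace: 'H' (try body) → 'L' (try body, no exception) → 'P' (finally) → 'R' (after the try/except). Output: HLPR

Answer: HLPR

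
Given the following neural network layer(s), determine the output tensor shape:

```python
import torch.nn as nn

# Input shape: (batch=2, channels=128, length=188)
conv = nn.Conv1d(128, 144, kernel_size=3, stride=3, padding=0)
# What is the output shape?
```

Input: (2, 128, 188) -> Output: (2, 144, 62)

Answer: (2, 144, 62)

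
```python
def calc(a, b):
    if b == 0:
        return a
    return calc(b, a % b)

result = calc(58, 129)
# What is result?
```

calc(58, 129) -> calc(129, 58) -> calc(58, 13) -> calc(13, 6) -> calc(6, 1) -> calc(1, 0) -> 1

Answer: 1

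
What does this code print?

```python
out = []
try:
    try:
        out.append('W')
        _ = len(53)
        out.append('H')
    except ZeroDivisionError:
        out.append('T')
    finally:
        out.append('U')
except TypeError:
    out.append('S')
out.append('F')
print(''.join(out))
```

Execution trace: 'W' (try body) → 'U' (finally) → 'S' (outer except TypeError) → 'F' (after the try/except). Output: WUSF

Answer: WUSF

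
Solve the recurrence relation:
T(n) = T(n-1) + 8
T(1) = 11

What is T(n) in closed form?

Unrolling: T(n) = T(1) + 8·(n-1) = 11 + 8(n-1) = 8n + 3.

Answer: T(n) = 8n + 3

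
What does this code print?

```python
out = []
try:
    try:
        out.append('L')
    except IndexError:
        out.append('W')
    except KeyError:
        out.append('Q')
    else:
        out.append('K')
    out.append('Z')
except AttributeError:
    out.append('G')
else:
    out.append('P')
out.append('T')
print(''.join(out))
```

Execution trace: 'L' (inner try body, no exception) → 'K' (inner else) → 'Z' (try body, no exception) → 'P' (else) → 'T' (after the try/except). Output: LKZPT

Answer: LKZPT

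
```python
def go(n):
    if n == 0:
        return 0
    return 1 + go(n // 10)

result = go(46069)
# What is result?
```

Count of digits of 46069: 5

Answer: 5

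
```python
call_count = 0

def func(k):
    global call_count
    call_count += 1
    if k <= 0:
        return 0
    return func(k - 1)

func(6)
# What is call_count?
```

Linear recursion stepping by 1: 7 calls from k=6 down to ≤0.

Answer: 7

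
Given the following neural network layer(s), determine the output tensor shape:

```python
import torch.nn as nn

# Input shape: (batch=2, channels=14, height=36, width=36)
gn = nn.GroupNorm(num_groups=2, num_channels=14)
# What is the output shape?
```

Input: (2, 14, 36, 36) -> Output: (2, 14, 36, 36)

Answer: (2, 14, 36, 36)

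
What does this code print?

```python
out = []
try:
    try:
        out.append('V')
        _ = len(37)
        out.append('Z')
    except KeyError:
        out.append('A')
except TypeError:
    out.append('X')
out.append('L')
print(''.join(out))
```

Execution trace: 'V' (try body) → 'X' (outer except TypeError) → 'L' (after the try/except). Output: VXL

Answer: VXL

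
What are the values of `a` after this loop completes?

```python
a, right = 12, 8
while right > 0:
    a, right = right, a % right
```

GCD of 12 and 8
`a` takes the values: 12 → 8 → 4

Answer: 4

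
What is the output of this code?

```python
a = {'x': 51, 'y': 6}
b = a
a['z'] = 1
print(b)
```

Key concept: dict aliasing.
Step by step:
`a = {'x': 51, 'y': 6}` → a = {'x': 51, 'y': 6}
`b = a` → b = {'x': 51, 'y': 6} (same object as a)
`a['z'] = 1` → a = {'x': 51, 'y': 6, 'z': 1} (same object as b); b = {'x': 51, 'y': 6, 'z': 1} (same object as a)
`print(b)` → prints {'x': 51, 'y': 6, 'z': 1}

Answer: {'x': 51, 'y': 6, 'z': 1}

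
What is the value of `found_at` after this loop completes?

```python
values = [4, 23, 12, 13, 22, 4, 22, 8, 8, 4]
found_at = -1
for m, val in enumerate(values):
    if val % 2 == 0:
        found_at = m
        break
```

First even number index in [4, 23, 12, 13, 22, 4, 22, 8, 8, 4]
`found_at` takes the values: -1 → 0

Answer: 0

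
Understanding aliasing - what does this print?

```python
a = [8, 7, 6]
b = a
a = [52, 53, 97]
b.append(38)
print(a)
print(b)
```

Key concept: rebinding vs mutation: a is rebound to a new list, b still points at the original.
Step by step:
`a = [8, 7, 6]` → a = [8, 7, 6]
`b = a` → b = [8, 7, 6] (same object as a)
`a = [52, 53, 97]` → a = [52, 53, 97]
`b.append(38)` → b = [8, 7, 6, 38]
`print(a)` → prints [52, 53, 97]
`print(b)` → prints [8, 7, 6, 38]

Answer:
[52, 53, 97]
[8, 7, 6, 38]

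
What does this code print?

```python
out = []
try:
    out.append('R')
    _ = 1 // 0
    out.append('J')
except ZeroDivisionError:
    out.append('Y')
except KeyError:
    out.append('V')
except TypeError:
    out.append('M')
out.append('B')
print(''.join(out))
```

Execution trace: 'R' (try body) → 'Y' (except ZeroDivisionError) → 'B' (after the try/except). Output: RYB

Answer: RYB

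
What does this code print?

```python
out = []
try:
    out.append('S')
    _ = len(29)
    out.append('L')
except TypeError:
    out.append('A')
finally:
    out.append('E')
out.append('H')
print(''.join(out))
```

Execution trace: 'S' (try body) → 'A' (except TypeError) → 'E' (finally) → 'H' (after the try/except). Output: SAEH

Answer: SAEH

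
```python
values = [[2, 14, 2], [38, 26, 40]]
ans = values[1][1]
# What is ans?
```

Trace:
`values = [[2, 14, 2], [38, 26, 40]]` → values = [[2, 14, 2], [38, 26, 40]]
`ans = values[1][1]` → ans = 26
So ans = 26

Answer: 26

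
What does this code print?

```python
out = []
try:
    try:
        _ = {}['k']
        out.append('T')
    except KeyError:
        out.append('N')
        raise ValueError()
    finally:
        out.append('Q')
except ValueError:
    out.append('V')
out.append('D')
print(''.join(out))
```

Execution trace: 'N' (inner except KeyError) → 'Q' (inner finally) → 'V' (outer except ValueError) → 'D' (after the try/except). Output: NQVD

Answer: NQVD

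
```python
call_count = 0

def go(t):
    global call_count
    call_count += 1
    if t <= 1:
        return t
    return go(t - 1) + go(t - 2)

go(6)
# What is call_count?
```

Calls(t) = 1 + Calls(t-1) + Calls(t-2); Calls(0)=Calls(1)=1. For t=6 this gives 25.

Answer: 25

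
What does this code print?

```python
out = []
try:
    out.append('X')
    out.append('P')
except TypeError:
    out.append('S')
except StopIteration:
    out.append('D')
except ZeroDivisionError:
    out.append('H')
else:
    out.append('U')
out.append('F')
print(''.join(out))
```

Execution trace: 'X' (try body) → 'P' (try body, no exception) → 'U' (else) → 'F' (after the try/except). Output: XPUF

Answer: XPUF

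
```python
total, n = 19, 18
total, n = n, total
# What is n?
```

Trace:
`total, n = 19, 18` → total = 19; n = 18
`total, n = n, total` → total = 18; n = 19
So n = 19

Answer: 19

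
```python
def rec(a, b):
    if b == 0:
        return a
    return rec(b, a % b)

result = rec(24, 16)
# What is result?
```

rec(24, 16) -> rec(16, 8) -> rec(8, 0) -> 8

Answer: 8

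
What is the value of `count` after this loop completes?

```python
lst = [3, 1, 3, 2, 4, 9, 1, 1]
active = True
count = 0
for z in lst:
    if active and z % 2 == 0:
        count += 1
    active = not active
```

Count even values at even positions
`count` takes the values: 0 → 1

Answer: 1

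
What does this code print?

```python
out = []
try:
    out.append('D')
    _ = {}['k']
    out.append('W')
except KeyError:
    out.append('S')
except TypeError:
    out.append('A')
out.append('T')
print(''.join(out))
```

Execution trace: 'D' (try body) → 'S' (except KeyError) → 'T' (after the try/except). Output: DST

Answer: DST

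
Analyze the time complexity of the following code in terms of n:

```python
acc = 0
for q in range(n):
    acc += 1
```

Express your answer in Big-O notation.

Each loop level contributes: n. Multiplying the contributions gives O(n).

Answer: O(n)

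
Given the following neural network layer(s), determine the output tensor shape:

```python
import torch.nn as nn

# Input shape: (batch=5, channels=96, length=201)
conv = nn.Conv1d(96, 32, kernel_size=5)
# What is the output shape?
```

Input: (5, 96, 201) -> Output: (5, 32, 197)

Answer: (5, 32, 197)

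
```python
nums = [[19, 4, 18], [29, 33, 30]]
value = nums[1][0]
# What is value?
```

Trace:
`nums = [[19, 4, 18], [29, 33, 30]]` → nums = [[19, 4, 18], [29, 33, 30]]
`value = nums[1][0]` → value = 29
So value = 29

Answer: 29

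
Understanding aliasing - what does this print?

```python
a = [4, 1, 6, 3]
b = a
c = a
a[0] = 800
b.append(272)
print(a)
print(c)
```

Key concept: multiple aliases.
Step by step:
`a = [4, 1, 6, 3]` → a = [4, 1, 6, 3]
`b = a` → b = [4, 1, 6, 3] (same object as a)
`c = a` → c = [4, 1, 6, 3] (same object as a, b)
`a[0] = 800` → a = [800, 1, 6, 3] (same object as b, c); b = [800, 1, 6, 3] (same object as a, c); c = [800, 1, 6, 3] (same object as a, b)
`b.append(272)` → a = [800, 1, 6, 3, 272] (same object as b, c); b = [800, 1, 6, 3, 272] (same object as a, c); c = [800, 1, 6, 3, 272] (same object as a, b)
`print(a)` → prints [800, 1, 6, 3, 272]
`print(c)` → prints [800, 1, 6, 3, 272]

Answer:
[800, 1, 6, 3, 272]
[800, 1, 6, 3, 272]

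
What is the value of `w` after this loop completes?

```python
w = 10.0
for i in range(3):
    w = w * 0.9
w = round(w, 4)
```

Exponential decay: 10.0 * 0.9^3
`w` takes the values: 10.0 → 9.0 → 8.1 → 7.29

Answer: 7.29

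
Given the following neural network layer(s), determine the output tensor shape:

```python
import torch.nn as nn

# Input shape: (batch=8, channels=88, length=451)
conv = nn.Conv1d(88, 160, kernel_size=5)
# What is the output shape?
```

Input: (8, 88, 451) -> Output: (8, 160, 447)

Answer: (8, 160, 447)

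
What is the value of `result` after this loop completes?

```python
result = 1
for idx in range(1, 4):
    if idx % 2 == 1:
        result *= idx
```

Product of odd numbers 1 to 3
`result` takes the values: 1 → 3

Answer: 3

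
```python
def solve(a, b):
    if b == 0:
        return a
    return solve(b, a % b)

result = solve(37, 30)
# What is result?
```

solve(37, 30) -> solve(30, 7) -> solve(7, 2) -> solve(2, 1) -> solve(1, 0) -> 1

Answer: 1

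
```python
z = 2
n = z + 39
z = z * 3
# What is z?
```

Trace:
`z = 2` → z = 2
`n = z + 39` → n = 41
`z = z * 3` → z = 6
So z = 6

Answer: 6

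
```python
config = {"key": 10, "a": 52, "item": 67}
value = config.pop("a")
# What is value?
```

Trace:
`config = {"key": 10, "a": 52, "item": 67}` → config = {'key': 10, 'a': 52, 'item': 67}
`value = config.pop("a")` → config = {'key': 10, 'item': 67}; value = 52
So value = 52

Answer: 52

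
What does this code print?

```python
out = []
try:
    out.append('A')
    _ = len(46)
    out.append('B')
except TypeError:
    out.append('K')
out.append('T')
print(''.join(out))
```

Execution trace: 'A' (try body) → 'K' (except TypeError) → 'T' (after the try/except). Output: AKT

Answer: AKT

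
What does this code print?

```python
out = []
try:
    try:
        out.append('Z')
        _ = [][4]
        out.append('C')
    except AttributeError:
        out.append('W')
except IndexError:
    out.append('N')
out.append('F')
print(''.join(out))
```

Execution trace: 'Z' (try body) → 'N' (outer except IndexError) → 'F' (after the try/except). Output: ZNF

Answer: ZNF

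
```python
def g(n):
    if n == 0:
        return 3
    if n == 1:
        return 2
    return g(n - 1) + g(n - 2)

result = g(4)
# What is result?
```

Build up from base cases: g(0)=3, g(1)=2, g(2)=5, g(3)=7, g(4)=12

Answer: 12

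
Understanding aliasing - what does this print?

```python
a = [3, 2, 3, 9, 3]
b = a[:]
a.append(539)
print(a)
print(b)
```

Key concept: slice [:] creates copy.
Step by step:
`a = [3, 2, 3, 9, 3]` → a = [3, 2, 3, 9, 3]
`b = a[:]` → b = [3, 2, 3, 9, 3]
`a.append(539)` → a = [3, 2, 3, 9, 3, 539]
`print(a)` → prints [3, 2, 3, 9, 3, 539]
`print(b)` → prints [3, 2, 3, 9, 3]

Answer:
[3, 2, 3, 9, 3, 539]
[3, 2, 3, 9, 3]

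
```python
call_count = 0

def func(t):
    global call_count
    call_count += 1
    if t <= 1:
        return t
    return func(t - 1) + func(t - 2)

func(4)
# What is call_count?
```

Calls(t) = 1 + Calls(t-1) + Calls(t-2); Calls(0)=Calls(1)=1. For t=4 this gives 9.

Answer: 9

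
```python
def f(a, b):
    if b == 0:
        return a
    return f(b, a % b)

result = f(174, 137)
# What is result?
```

f(174, 137) -> f(137, 37) -> f(37, 26) -> f(26, 11) -> f(11, 4) -> f(4, 3) -> f(3, 1) -> f(1, 0) -> 1

Answer: 1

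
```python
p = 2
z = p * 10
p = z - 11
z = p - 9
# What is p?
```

Trace:
`p = 2` → p = 2
`z = p * 10` → z = 20
`p = z - 11` → p = 9
`z = p - 9` → z = 0
So p = 9

Answer: 9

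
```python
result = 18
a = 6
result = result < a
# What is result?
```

Trace:
`result = 18` → result = 18
`a = 6` → a = 6
`result = result < a` → result = False
So result = False

Answer: False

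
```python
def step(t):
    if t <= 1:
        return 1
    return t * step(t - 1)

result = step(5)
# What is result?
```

step(5) = 5 * 4 * 3 * 2 * 1 = 120

Answer: 120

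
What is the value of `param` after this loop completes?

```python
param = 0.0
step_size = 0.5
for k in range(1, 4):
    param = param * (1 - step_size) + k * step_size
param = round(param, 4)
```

Moving average with lr=0.5
`param` takes the values: 0.0 → 0.5 → 1.25 → 2.125

Answer: 2.125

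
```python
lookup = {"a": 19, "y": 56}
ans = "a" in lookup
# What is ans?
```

Trace:
`lookup = {"a": 19, "y": 56}` → lookup = {'a': 19, 'y': 56}
`ans = "a" in lookup` → ans = True
So ans = True

Answer: True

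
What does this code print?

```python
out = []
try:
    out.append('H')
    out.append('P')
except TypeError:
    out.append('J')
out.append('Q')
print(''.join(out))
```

Execution trace: 'H' (try body) → 'P' (try body, no exception) → 'Q' (after the try/except). Output: HPQ

Answer: HPQ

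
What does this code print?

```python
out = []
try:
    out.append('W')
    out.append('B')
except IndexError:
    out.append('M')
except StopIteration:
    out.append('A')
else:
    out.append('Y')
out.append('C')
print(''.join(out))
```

Execution trace: 'W' (try body) → 'B' (try body, no exception) → 'Y' (else) → 'C' (after the try/except). Output: WBYC

Answer: WBYC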